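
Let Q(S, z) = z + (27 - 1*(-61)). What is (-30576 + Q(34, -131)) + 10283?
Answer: -20336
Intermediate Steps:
Q(S, z) = 88 + z (Q(S, z) = z + (27 + 61) = z + 88 = 88 + z)
(-30576 + Q(34, -131)) + 10283 = (-30576 + (88 - 131)) + 10283 = (-30576 - 43) + 10283 = -30619 + 10283 = -20336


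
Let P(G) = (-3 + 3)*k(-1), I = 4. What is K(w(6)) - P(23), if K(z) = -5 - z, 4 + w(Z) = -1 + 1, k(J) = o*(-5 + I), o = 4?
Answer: -1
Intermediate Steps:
k(J) = -4 (k(J) = 4*(-5 + 4) = 4*(-1) = -4)
w(Z) = -4 (w(Z) = -4 + (-1 + 1) = -4 + 0 = -4)
P(G) = 0 (P(G) = (-3 + 3)*(-4) = 0*(-4) = 0)
K(w(6)) - P(23) = (-5 - 1*(-4)) - 1*0 = (-5 + 4) + 0 = -1 + 0 = -1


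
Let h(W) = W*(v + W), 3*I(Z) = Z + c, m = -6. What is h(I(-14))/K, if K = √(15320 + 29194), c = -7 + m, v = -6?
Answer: 45*√4946/4946 ≈ 0.63986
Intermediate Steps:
c = -13 (c = -7 - 6 = -13)
K = 3*√4946 (K = √44514 = 3*√4946 ≈ 210.98)
I(Z) = -13/3 + Z/3 (I(Z) = (Z - 13)/3 = (-13 + Z)/3 = -13/3 + Z/3)
h(W) = W*(-6 + W)
h(I(-14))/K = ((-13/3 + (⅓)*(-14))*(-6 + (-13/3 + (⅓)*(-14))))/((3*√4946)) = ((-13/3 - 14/3)*(-6 + (-13/3 - 14/3)))*(√4946/14838) = (-9*(-6 - 9))*(√4946/14838) = (-9*(-15))*(√4946/14838) = 135*(√4946/14838) = 45*√4946/4946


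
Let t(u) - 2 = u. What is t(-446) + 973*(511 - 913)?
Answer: -391590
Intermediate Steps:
t(u) = 2 + u
t(-446) + 973*(511 - 913) = (2 - 446) + 973*(511 - 913) = -444 + 973*(-402) = -444 - 391146 = -391590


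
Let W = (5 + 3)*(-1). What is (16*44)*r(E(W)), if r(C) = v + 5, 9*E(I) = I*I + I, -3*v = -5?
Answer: 14080/3 ≈ 4693.3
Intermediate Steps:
v = 5/3 (v = -⅓*(-5) = 5/3 ≈ 1.6667)
W = -8 (W = 8*(-1) = -8)
E(I) = I/9 + I²/9 (E(I) = (I*I + I)/9 = (I² + I)/9 = (I + I²)/9 = I/9 + I²/9)
r(C) = 20/3 (r(C) = 5/3 + 5 = 20/3)
(16*44)*r(E(W)) = (16*44)*(20/3) = 704*(20/3) = 14080/3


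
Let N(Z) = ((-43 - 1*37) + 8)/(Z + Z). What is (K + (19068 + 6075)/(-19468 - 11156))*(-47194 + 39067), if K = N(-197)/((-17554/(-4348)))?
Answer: 3837179409651/608632288 ≈ 6304.6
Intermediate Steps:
N(Z) = -36/Z (N(Z) = ((-43 - 37) + 8)/((2*Z)) = (-80 + 8)*(1/(2*Z)) = -36/Z)
K = 78264/1729069 (K = (-36/(-197))/((-17554/(-4348))) = (-36*(-1/197))/((-17554*(-1/4348))) = 36/(197*(8777/2174)) = (36/197)*(2174/8777) = 78264/1729069 ≈ 0.045264)
(K + (19068 + 6075)/(-19468 - 11156))*(-47194 + 39067) = (78264/1729069 + (19068 + 6075)/(-19468 - 11156))*(-47194 + 39067) = (78264/1729069 + 25143/(-30624))*(-8127) = (78264/1729069 + 25143*(-1/30624))*(-8127) = (78264/1729069 - 289/352)*(-8127) = -472152013/608632288*(-8127) = 3837179409651/608632288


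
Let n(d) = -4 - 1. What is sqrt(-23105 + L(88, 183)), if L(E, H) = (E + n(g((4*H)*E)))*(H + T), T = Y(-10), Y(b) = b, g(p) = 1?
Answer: I*sqrt(8746) ≈ 93.52*I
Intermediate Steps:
n(d) = -5
T = -10
L(E, H) = (-10 + H)*(-5 + E) (L(E, H) = (E - 5)*(H - 10) = (-5 + E)*(-10 + H) = (-10 + H)*(-5 + E))
sqrt(-23105 + L(88, 183)) = sqrt(-23105 + (50 - 10*88 - 5*183 + 88*183)) = sqrt(-23105 + (50 - 880 - 915 + 16104)) = sqrt(-23105 + 14359) = sqrt(-8746) = I*sqrt(8746)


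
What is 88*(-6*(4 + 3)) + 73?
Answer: -3623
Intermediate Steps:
88*(-6*(4 + 3)) + 73 = 88*(-6*7) + 73 = 88*(-42) + 73 = -3696 + 73 = -3623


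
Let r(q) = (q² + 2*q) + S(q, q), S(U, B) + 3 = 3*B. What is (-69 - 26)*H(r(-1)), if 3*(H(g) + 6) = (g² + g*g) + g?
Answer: -6935/3 ≈ -2311.7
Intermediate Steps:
S(U, B) = -3 + 3*B
r(q) = -3 + q² + 5*q (r(q) = (q² + 2*q) + (-3 + 3*q) = -3 + q² + 5*q)
H(g) = -6 + g/3 + 2*g²/3 (H(g) = -6 + ((g² + g*g) + g)/3 = -6 + ((g² + g²) + g)/3 = -6 + (2*g² + g)/3 = -6 + (g + 2*g²)/3 = -6 + (g/3 + 2*g²/3) = -6 + g/3 + 2*g²/3)
(-69 - 26)*H(r(-1)) = (-69 - 26)*(-6 + (-3 + (-1)² + 5*(-1))/3 + 2*(-3 + (-1)² + 5*(-1))²/3) = -95*(-6 + (-3 + 1 - 5)/3 + 2*(-3 + 1 - 5)²/3) = -95*(-6 + (⅓)*(-7) + (⅔)*(-7)²) = -95*(-6 - 7/3 + (⅔)*49) = -95*(-6 - 7/3 + 98/3) = -95*73/3 = -6935/3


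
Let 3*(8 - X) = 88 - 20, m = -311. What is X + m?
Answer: -977/3 ≈ -325.67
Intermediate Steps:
X = -44/3 (X = 8 - (88 - 20)/3 = 8 - 1/3*68 = 8 - 68/3 = -44/3 ≈ -14.667)
X + m = -44/3 - 311 = -977/3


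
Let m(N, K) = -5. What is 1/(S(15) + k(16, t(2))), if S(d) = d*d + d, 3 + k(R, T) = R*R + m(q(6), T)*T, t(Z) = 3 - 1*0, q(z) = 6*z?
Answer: 1/478 ≈ 0.0020920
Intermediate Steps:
t(Z) = 3 (t(Z) = 3 + 0 = 3)
k(R, T) = -3 + R**2 - 5*T (k(R, T) = -3 + (R*R - 5*T) = -3 + (R**2 - 5*T) = -3 + R**2 - 5*T)
S(d) = d + d**2 (S(d) = d**2 + d = d + d**2)
1/(S(15) + k(16, t(2))) = 1/(15*(1 + 15) + (-3 + 16**2 - 5*3)) = 1/(15*16 + (-3 + 256 - 15)) = 1/(240 + 238) = 1/478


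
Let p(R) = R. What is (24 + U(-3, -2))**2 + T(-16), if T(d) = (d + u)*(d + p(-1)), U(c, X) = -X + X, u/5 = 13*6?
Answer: -5782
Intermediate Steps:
u = 390 (u = 5*(13*6) = 5*78 = 390)
U(c, X) = 0
T(d) = (-1 + d)*(390 + d) (T(d) = (d + 390)*(d - 1) = (390 + d)*(-1 + d) = (-1 + d)*(390 + d))
(24 + U(-3, -2))**2 + T(-16) = (24 + 0)**2 + (-390 + (-16)**2 + 389*(-16)) = 24**2 + (-390 + 256 - 6224) = 576 - 6358 = -5782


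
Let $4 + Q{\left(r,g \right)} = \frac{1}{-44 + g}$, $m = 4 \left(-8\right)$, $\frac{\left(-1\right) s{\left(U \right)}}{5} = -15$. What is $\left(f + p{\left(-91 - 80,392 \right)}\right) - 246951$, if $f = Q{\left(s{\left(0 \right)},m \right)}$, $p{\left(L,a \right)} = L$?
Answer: $- \frac{18781577}{76} \approx -2.4713 \cdot 10^{5}$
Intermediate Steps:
$s{\left(U \right)} = 75$ ($s{\left(U \right)} = \left(-5\right) \left(-15\right) = 75$)
$m = -32$
$Q{\left(r,g \right)} = -4 + \frac{1}{-44 + g}$
$f = - \frac{305}{76}$ ($f = \frac{177 - -128}{-44 - 32} = \frac{177 + 128}{-76} = \left(- \frac{1}{76}\right) 305 = - \frac{305}{76} \approx -4.0132$)
$\left(f + p{\left(-91 - 80,392 \right)}\right) - 246951 = \left(- \frac{305}{76} - 171\right) - 246951 = - \frac{13301}{76} - 246951 = - \frac{18781577}{76}$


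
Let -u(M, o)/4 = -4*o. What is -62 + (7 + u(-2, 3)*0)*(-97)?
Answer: -741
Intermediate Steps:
u(M, o) = 16*o (u(M, o) = -(-16)*o = 16*o)
-62 + (7 + u(-2, 3)*0)*(-97) = -62 + (7 + (16*3)*0)*(-97) = -62 + (7 + 48*0)*(-97) = -62 + (7 + 0)*(-97) = -62 + 7*(-97) = -62 - 679 = -741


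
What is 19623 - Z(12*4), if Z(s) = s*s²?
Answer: -90969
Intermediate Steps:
Z(s) = s³
19623 - Z(12*4) = 19623 - (12*4)³ = 19623 - 1*48³ = 19623 - 1*110592 = 19623 - 110592 = -90969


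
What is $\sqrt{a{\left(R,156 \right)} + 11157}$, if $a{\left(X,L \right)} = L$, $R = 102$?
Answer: $3 \sqrt{1257} \approx 106.36$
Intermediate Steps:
$\sqrt{a{\left(R,156 \right)} + 11157} = \sqrt{156 + 11157} = \sqrt{11313} = 3 \sqrt{1257}$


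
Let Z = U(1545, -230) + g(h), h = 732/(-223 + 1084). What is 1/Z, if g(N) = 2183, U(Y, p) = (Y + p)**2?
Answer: 1/1731408 ≈ 5.7756e-7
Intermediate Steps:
h = 244/287 (h = 732/861 = 732*(1/861) = 244/287 ≈ 0.85017)
Z = 1731408 (Z = (1545 - 230)**2 + 2183 = 1315**2 + 2183 = 1729225 + 2183 = 1731408)
1/Z = 1/1731408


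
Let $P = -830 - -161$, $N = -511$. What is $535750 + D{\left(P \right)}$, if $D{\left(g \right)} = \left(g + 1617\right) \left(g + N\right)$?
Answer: $-582890$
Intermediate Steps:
$P = -669$ ($P = -830 + 161 = -669$)
$D{\left(g \right)} = \left(-511 + g\right) \left(1617 + g\right)$ ($D{\left(g \right)} = \left(g + 1617\right) \left(g - 511\right) = \left(1617 + g\right) \left(-511 + g\right) = \left(-511 + g\right) \left(1617 + g\right)$)
$535750 + D{\left(P \right)} = 535750 + \left(-826287 + \left(-669\right)^{2} + 1106 \left(-669\right)\right) = 535750 - 1118640 = -582890$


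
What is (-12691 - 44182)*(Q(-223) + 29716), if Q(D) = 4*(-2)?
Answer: -1689583084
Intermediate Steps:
Q(D) = -8
(-12691 - 44182)*(Q(-223) + 29716) = (-12691 - 44182)*(-8 + 29716) = -56873*29708 = -1689583084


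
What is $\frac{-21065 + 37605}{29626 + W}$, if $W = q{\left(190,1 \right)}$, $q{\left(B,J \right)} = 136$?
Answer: $\frac{8270}{14881} \approx 0.55574$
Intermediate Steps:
$W = 136$
$\frac{-21065 + 37605}{29626 + W} = \frac{-21065 + 37605}{29626 + 136} = \frac{16540}{29762} = 16540 \cdot \frac{1}{29762} = \frac{8270}{14881}$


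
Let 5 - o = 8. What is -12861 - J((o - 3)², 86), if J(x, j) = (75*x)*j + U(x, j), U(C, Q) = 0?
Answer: -245061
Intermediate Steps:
o = -3 (o = 5 - 1*8 = 5 - 8 = -3)
J(x, j) = 75*j*x (J(x, j) = (75*x)*j + 0 = 75*j*x + 0 = 75*j*x)
-12861 - J((o - 3)², 86) = -12861 - 75*86*(-3 - 3)² = -12861 - 75*86*(-6)² = -12861 - 75*86*36 = -12861 - 1*232200 = -12861 - 232200 = -245061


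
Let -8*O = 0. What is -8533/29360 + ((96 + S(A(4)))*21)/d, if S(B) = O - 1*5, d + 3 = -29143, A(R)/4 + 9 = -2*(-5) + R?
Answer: -11723453/32912560 ≈ -0.35620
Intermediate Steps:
O = 0 (O = -⅛*0 = 0)
A(R) = 4 + 4*R (A(R) = -36 + 4*(-2*(-5) + R) = -36 + 4*(10 + R) = -36 + (40 + 4*R) = 4 + 4*R)
d = -29146 (d = -3 - 29143 = -29146)
S(B) = -5 (S(B) = 0 - 1*5 = 0 - 5 = -5)
-8533/29360 + ((96 + S(A(4)))*21)/d = -8533/29360 + ((96 - 5)*21)/(-29146) = -8533*1/29360 + (91*21)*(-1/29146) = -8533/29360 + 1911*(-1/29146) = -8533/29360 - 147/2242 = -11723453/32912560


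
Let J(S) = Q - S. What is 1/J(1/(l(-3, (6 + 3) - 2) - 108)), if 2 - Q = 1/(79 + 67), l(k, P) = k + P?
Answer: 7592/15205 ≈ 0.49931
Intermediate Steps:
l(k, P) = P + k
Q = 291/146 (Q = 2 - 1/(79 + 67) = 2 - 1/146 = 291/146 ≈ 1.9932)
J(S) = 291/146 - S
1/J(1/(l(-3, (6 + 3) - 2) - 108)) = 1/(291/146 - 1/((((6 + 3) - 2) - 3) - 108)) = 1/(291/146 - 1/(((9 - 2) - 3) - 108)) = 1/(291/146 - 1/((7 - 3) - 108)) = 1/(291/146 - 1/(4 - 108)) = 1/(291/146 - 1/(-104)) = 1/(291/146 - 1*(-1/104)) = 1/(291/146 + 1/104) = 1/(15205/7592) = 7592/15205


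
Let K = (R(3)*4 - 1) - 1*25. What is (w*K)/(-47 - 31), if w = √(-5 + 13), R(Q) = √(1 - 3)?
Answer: -8*I/39 + 2*√2/3 ≈ 0.94281 - 0.20513*I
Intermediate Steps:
R(Q) = I*√2 (R(Q) = √(-2) = I*√2)
w = 2*√2 (w = √8 = 2*√2 ≈ 2.8284)
K = -26 + 4*I*√2 (K = ((I*√2)*4 - 1) - 1*25 = (4*I*√2 - 1) - 25 = (-1 + 4*I*√2) - 25 = -26 + 4*I*√2 ≈ -26.0 + 5.6569*I)
(w*K)/(-47 - 31) = ((2*√2)*(-26 + 4*I*√2))/(-47 - 31) = (2*√2*(-26 + 4*I*√2))/(-78) = (2*√2*(-26 + 4*I*√2))*(-1/78) = -√2*(-26 + 4*I*√2)/39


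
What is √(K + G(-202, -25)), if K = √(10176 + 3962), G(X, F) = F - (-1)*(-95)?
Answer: √(-120 + √14138) ≈ 1.0472*I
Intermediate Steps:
G(X, F) = -95 + F (G(X, F) = F - 1*95 = F - 95 = -95 + F)
K = √14138 ≈ 118.90
√(K + G(-202, -25)) = √(√14138 + (-95 - 25)) = √(√14138 - 120) = √(-120 + √14138)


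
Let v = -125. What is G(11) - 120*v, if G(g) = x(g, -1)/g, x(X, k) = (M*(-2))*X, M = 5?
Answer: 14990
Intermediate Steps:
x(X, k) = -10*X (x(X, k) = (5*(-2))*X = -10*X)
G(g) = -10 (G(g) = (-10*g)/g = -10)
G(11) - 120*v = -10 - 120*(-125) = -10 + 15000 = 14990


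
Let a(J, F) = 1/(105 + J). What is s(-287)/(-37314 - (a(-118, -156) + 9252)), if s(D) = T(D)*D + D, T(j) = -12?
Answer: -41041/605357 ≈ -0.067796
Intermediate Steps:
s(D) = -11*D (s(D) = -12*D + D = -11*D)
s(-287)/(-37314 - (a(-118, -156) + 9252)) = (-11*(-287))/(-37314 - (1/(105 - 118) + 9252)) = 3157/(-37314 - (1/(-13) + 9252)) = 3157/(-37314 - (-1/13 + 9252)) = 3157/(-37314 - 1*120275/13) = 3157/(-37314 - 120275/13) = 3157/(-605357/13) = 3157*(-13/605357) = -41041/605357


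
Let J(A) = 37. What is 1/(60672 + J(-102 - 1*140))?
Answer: 1/60709 ≈ 1.6472e-5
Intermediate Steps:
1/(60672 + J(-102 - 1*140)) = 1/(60672 + 37) = 1/60709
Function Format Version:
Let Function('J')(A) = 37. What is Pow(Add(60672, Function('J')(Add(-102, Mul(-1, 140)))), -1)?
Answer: Rational(1, 60709) ≈ 1.6472e-5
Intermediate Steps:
Pow(Add(60672, Function('J')(Add(-102, Mul(-1, 140)))), -1) = Pow(Add(60672, 37), -1) = Pow(60709, -1) = Rational(1, 60709)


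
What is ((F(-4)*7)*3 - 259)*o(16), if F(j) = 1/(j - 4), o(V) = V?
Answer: -4186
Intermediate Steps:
F(j) = 1/(-4 + j)
((F(-4)*7)*3 - 259)*o(16) = ((7/(-4 - 4))*3 - 259)*16 = ((7/(-8))*3 - 259)*16 = (-⅛*7*3 - 259)*16 = (-7/8*3 - 259)*16 = (-21/8 - 259)*16 = -2093/8*16 = -4186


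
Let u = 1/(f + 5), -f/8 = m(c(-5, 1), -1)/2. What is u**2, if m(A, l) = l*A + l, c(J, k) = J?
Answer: 1/121 ≈ 0.0082645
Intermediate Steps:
m(A, l) = l + A*l (m(A, l) = A*l + l = l + A*l)
f = -16 (f = -8*(-(1 - 5))/2 = -8*(-1*(-4))/2 = -32/2 = -8*2 = -16)
u = -1/11 (u = 1/(-16 + 5) = 1/(-11) = -1/11 ≈ -0.090909)
u**2 = (-1/11)**2 = 1/121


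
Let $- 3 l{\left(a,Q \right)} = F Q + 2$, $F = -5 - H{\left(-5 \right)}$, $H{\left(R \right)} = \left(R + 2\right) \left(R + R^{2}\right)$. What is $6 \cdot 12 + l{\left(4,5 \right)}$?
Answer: $- \frac{61}{3} \approx -20.333$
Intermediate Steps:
$H{\left(R \right)} = \left(2 + R\right) \left(R + R^{2}\right)$
$F = 55$ ($F = -5 - - 5 \left(2 + \left(-5\right)^{2} + 3 \left(-5\right)\right) = -5 - - 5 \left(2 + 25 - 15\right) = -5 - \left(-5\right) 12 = -5 - -60 = -5 + 60 = 55$)
$l{\left(a,Q \right)} = - \frac{2}{3} - \frac{55 Q}{3}$ ($l{\left(a,Q \right)} = - \frac{55 Q + 2}{3} = - \frac{2 + 55 Q}{3} = - \frac{2}{3} - \frac{55 Q}{3}$)
$6 \cdot 12 + l{\left(4,5 \right)} = 6 \cdot 12 - \frac{277}{3} = 72 - \frac{277}{3} = - \frac{61}{3}$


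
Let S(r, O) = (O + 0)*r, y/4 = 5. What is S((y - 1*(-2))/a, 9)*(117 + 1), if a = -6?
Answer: -3894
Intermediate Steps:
y = 20 (y = 4*5 = 20)
S(r, O) = O*r
S((y - 1*(-2))/a, 9)*(117 + 1) = (9*((20 - 1*(-2))/(-6)))*(117 + 1) = (9*((20 + 2)*(-1/6)))*118 = (9*(22*(-1/6)))*118 = (9*(-11/3))*118 = -33*118 = -3894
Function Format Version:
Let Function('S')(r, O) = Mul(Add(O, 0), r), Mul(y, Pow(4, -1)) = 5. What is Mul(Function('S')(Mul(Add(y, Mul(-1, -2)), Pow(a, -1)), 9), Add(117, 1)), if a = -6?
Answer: -3894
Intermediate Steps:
y = 20 (y = Mul(4, 5) = 20)
Function('S')(r, O) = Mul(O, r)
Mul(Function('S')(Mul(Add(y, Mul(-1, -2)), Pow(a, -1)), 9), Add(117, 1)) = Mul(Mul(9, Mul(Add(20, Mul(-1, -2)), Pow(-6, -1))), Add(117, 1)) = Mul(Mul(9, Mul(Add(20, 2), Rational(-1, 6))), 118) = Mul(Mul(9, Mul(22, Rational(-1, 6))), 118) = Mul(Mul(9, Rational(-11, 3)), 118) = Mul(-33, 118) = -3894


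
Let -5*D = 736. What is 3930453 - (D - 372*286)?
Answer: 20184961/5 ≈ 4.0370e+6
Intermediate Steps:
D = -736/5 (D = -⅕*736 = -736/5 ≈ -147.20)
3930453 - (D - 372*286) = 3930453 - (-736/5 - 372*286) = 3930453 - (-736/5 - 106392) = 3930453 - 1*(-532696/5) = 3930453 + 532696/5 = 20184961/5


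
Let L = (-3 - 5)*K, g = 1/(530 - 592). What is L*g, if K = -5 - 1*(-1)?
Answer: -16/31 ≈ -0.51613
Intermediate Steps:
K = -4 (K = -5 + 1 = -4)
g = -1/62 (g = 1/(-62) = -1/62 ≈ -0.016129)
L = 32 (L = (-3 - 5)*(-4) = -8*(-4) = 32)
L*g = 32*(-1/62) = -16/31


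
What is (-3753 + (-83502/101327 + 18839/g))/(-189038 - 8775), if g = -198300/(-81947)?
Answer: -7363858820581/361335010350300 ≈ -0.020380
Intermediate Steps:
g = 198300/81947 (g = -198300*(-1/81947) = 198300/81947 ≈ 2.4199)
(-3753 + (-83502/101327 + 18839/g))/(-189038 - 8775) = (-3753 + (-83502/101327 + 18839/(198300/81947)))/(-189038 - 8775) = (-3753 + (-83502*1/101327 + 18839*(81947/198300)))/(-197813) = (-3753 + (-83502/101327 + 1543799533/198300))*(-1/197813) = (-3753 + 156412016833691/20093144100)*(-1/197813) = (81002447026391/20093144100)*(-1/197813) = -7363858820581/361335010350300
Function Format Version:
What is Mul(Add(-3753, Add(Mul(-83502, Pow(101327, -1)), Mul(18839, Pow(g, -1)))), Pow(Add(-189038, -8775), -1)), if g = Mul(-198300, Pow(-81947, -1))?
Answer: Rational(-7363858820581, 361335010350300) ≈ -0.020380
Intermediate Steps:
g = Rational(198300, 81947) (g = Mul(-198300, Rational(-1, 81947)) = Rational(198300, 81947) ≈ 2.4199)
Mul(Add(-3753, Add(Mul(-83502, Pow(101327, -1)), Mul(18839, Pow(g, -1)))), Pow(Add(-189038, -8775), -1)) = Mul(Add(-3753, Add(Mul(-83502, Pow(101327, -1)), Mul(18839, Pow(Rational(198300, 81947), -1)))), Pow(Add(-189038, -8775), -1)) = Mul(Add(-3753, Add(Mul(-83502, Rational(1, 101327)), Mul(18839, Rational(81947, 198300)))), Pow(-197813, -1)) = Mul(Add(-3753, Add(Rational(-83502, 101327), Rational(1543799533, 198300))), Rational(-1, 197813)) = Mul(Add(-3753, Rational(156412016833691, 20093144100)), Rational(-1, 197813)) = Mul(Rational(81002447026391, 20093144100), Rational(-1, 197813)) = Rational(-7363858820581, 361335010350300)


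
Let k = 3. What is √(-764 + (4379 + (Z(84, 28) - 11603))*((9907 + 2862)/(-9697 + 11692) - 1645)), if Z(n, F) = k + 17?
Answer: 2*√11744762028195/1995 ≈ 3435.7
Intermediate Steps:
Z(n, F) = 20 (Z(n, F) = 3 + 17 = 20)
√(-764 + (4379 + (Z(84, 28) - 11603))*((9907 + 2862)/(-9697 + 11692) - 1645)) = √(-764 + (4379 + (20 - 11603))*((9907 + 2862)/(-9697 + 11692) - 1645)) = √(-764 + (4379 - 11583)*(12769/1995 - 1645)) = √(-764 - 7204*(12769*(1/1995) - 1645)) = √(-764 - 7204*(12769/1995 - 1645)) = √(-764 - 7204*(-3269006/1995)) = √(-764 + 23549919224/1995) = √(23548395044/1995) = 2*√11744762028195/1995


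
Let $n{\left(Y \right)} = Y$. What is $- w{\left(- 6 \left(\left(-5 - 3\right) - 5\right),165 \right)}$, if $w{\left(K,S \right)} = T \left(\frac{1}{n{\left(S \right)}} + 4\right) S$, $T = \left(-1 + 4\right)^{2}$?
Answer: $-5949$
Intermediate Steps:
$T = 9$ ($T = 3^{2} = 9$)
$w{\left(K,S \right)} = S \left(36 + \frac{9}{S}\right)$ ($w{\left(K,S \right)} = 9 \left(\frac{1}{S} + 4\right) S = 9 \left(4 + \frac{1}{S}\right) S = \left(36 + \frac{9}{S}\right) S = S \left(36 + \frac{9}{S}\right)$)
$- w{\left(- 6 \left(\left(-5 - 3\right) - 5\right),165 \right)} = - (9 + 36 \cdot 165) = - (9 + 5940) = \left(-1\right) 5949 = -5949$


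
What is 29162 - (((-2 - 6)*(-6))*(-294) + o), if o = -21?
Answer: 43295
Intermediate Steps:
29162 - (((-2 - 6)*(-6))*(-294) + o) = 29162 - (((-2 - 6)*(-6))*(-294) - 21) = 29162 - (-8*(-6)*(-294) - 21) = 29162 - (48*(-294) - 21) = 29162 - (-14112 - 21) = 29162 - 1*(-14133) = 29162 + 14133 = 43295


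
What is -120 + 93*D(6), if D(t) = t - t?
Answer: -120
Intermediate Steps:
D(t) = 0
-120 + 93*D(6) = -120 + 93*0 = -120 + 0 = -120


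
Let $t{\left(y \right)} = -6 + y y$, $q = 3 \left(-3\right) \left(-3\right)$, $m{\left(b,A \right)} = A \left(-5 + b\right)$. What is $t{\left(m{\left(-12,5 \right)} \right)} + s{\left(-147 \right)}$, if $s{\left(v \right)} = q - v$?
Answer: $7393$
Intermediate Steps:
$q = 27$ ($q = \left(-9\right) \left(-3\right) = 27$)
$t{\left(y \right)} = -6 + y^{2}$
$s{\left(v \right)} = 27 - v$
$t{\left(m{\left(-12,5 \right)} \right)} + s{\left(-147 \right)} = \left(-6 + \left(5 \left(-5 - 12\right)\right)^{2}\right) + \left(27 - -147\right) = \left(-6 + \left(5 \left(-17\right)\right)^{2}\right) + \left(27 + 147\right) = \left(-6 + \left(-85\right)^{2}\right) + 174 = \left(-6 + 7225\right) + 174 = 7219 + 174 = 7393$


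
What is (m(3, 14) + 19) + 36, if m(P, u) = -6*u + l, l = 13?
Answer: -16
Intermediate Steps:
m(P, u) = 13 - 6*u (m(P, u) = -6*u + 13 = 13 - 6*u)
(m(3, 14) + 19) + 36 = ((13 - 6*14) + 19) + 36 = ((13 - 84) + 19) + 36 = (-71 + 19) + 36 = -52 + 36 = -16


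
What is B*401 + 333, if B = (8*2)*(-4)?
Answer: -25331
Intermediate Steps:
B = -64 (B = 16*(-4) = -64)
B*401 + 333 = -64*401 + 333 = -25664 + 333 = -25331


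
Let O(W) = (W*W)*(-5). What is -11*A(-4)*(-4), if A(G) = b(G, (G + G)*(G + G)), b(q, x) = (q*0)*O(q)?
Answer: 0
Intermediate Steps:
O(W) = -5*W² (O(W) = W²*(-5) = -5*W²)
b(q, x) = 0 (b(q, x) = (q*0)*(-5*q²) = 0*(-5*q²) = 0)
A(G) = 0
-11*A(-4)*(-4) = -11*0*(-4) = 0*(-4) = 0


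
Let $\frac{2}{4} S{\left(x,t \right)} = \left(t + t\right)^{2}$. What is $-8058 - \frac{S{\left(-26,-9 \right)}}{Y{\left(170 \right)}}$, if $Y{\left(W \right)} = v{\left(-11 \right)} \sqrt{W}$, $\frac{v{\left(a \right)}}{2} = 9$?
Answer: $-8058 - \frac{18 \sqrt{170}}{85} \approx -8060.8$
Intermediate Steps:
$S{\left(x,t \right)} = 8 t^{2}$ ($S{\left(x,t \right)} = 2 \left(t + t\right)^{2} = 2 \left(2 t\right)^{2} = 2 \cdot 4 t^{2} = 8 t^{2}$)
$v{\left(a \right)} = 18$ ($v{\left(a \right)} = 2 \cdot 9 = 18$)
$Y{\left(W \right)} = 18 \sqrt{W}$
$-8058 - \frac{S{\left(-26,-9 \right)}}{Y{\left(170 \right)}} = -8058 - \frac{8 \left(-9\right)^{2}}{18 \sqrt{170}} = -8058 - 8 \cdot 81 \frac{\sqrt{170}}{3060} = -8058 - 648 \frac{\sqrt{170}}{3060} = -8058 - \frac{18 \sqrt{170}}{85}$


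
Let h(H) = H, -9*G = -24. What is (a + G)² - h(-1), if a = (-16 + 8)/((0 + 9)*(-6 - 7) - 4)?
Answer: 1115833/131769 ≈ 8.4681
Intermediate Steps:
G = 8/3 (G = -⅑*(-24) = 8/3 ≈ 2.6667)
a = 8/121 (a = -8/(9*(-13) - 4) = -8/(-117 - 4) = -8/(-121) = -8*(-1/121) = 8/121 ≈ 0.066116)
(a + G)² - h(-1) = (8/121 + 8/3)² - 1*(-1) = (992/363)² + 1 = 984064/131769 + 1 = 1115833/131769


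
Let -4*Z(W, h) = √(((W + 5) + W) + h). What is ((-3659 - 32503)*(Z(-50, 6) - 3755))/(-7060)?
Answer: -13578831/706 - 18081*I*√89/14120 ≈ -19233.0 - 12.08*I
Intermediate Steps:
Z(W, h) = -√(5 + h + 2*W)/4 (Z(W, h) = -√(((W + 5) + W) + h)/4 = -√(((5 + W) + W) + h)/4 = -√((5 + 2*W) + h)/4 = -√(5 + h + 2*W)/4)
((-3659 - 32503)*(Z(-50, 6) - 3755))/(-7060) = ((-3659 - 32503)*(-√(5 + 6 + 2*(-50))/4 - 3755))/(-7060) = -36162*(-√(5 + 6 - 100)/4 - 3755)*(-1/7060) = -36162*(-I*√89/4 - 3755)*(-1/7060) = -36162*(-3755 - I*√89/4)*(-1/7060) = (135788310 + 18081*I*√89/2)*(-1/7060) = -13578831/706 - 18081*I*√89/14120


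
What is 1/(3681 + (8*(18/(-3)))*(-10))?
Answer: 1/4161 ≈ 0.00024033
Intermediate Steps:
1/(3681 + (8*(18/(-3)))*(-10)) = 1/(3681 + (8*(18*(-⅓)))*(-10)) = 1/(3681 + (8*(-6))*(-10)) = 1/(3681 - 48*(-10)) = 1/(3681 + 480) = 1/4161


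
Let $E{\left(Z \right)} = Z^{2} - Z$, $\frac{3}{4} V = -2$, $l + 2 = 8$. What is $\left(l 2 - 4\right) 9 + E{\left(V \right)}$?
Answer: $\frac{736}{9} \approx 81.778$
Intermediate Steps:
$l = 6$ ($l = -2 + 8 = 6$)
$V = - \frac{8}{3}$ ($V = \frac{4}{3} \left(-2\right) = - \frac{8}{3} \approx -2.6667$)
$\left(l 2 - 4\right) 9 + E{\left(V \right)} = \left(6 \cdot 2 - 4\right) 9 - \frac{8 \left(-1 - \frac{8}{3}\right)}{3} = \left(12 - 4\right) 9 - - \frac{88}{9} = 8 \cdot 9 + \frac{88}{9} = 72 + \frac{88}{9} = \frac{736}{9}$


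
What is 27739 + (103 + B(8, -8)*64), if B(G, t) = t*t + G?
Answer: 32450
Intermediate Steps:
B(G, t) = G + t**2 (B(G, t) = t**2 + G = G + t**2)
27739 + (103 + B(8, -8)*64) = 27739 + (103 + (8 + (-8)**2)*64) = 27739 + (103 + (8 + 64)*64) = 27739 + (103 + 72*64) = 27739 + (103 + 4608) = 27739 + 4711 = 32450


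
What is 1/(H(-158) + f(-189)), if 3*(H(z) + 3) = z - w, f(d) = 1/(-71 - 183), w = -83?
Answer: -254/7113 ≈ -0.035709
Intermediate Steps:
f(d) = -1/254 (f(d) = 1/(-254) = -1/254)
H(z) = 74/3 + z/3 (H(z) = -3 + (z - 1*(-83))/3 = -3 + (z + 83)/3 = -3 + (83 + z)/3 = -3 + (83/3 + z/3) = 74/3 + z/3)
1/(H(-158) + f(-189)) = 1/((74/3 + (⅓)*(-158)) - 1/254) = 1/((74/3 - 158/3) - 1/254) = 1/(-28 - 1/254) = 1/(-7113/254) = -254/7113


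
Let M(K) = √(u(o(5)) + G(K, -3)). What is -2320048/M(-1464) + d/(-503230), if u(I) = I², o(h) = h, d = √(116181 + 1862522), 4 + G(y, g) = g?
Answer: -1160024*√2/3 - √1978703/503230 ≈ -5.4684e+5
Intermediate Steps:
G(y, g) = -4 + g
d = √1978703 ≈ 1406.7
M(K) = 3*√2 (M(K) = √(5² + (-4 - 3)) = √(25 - 7) = √18 = 3*√2)
-2320048/M(-1464) + d/(-503230) = -2320048*√2/6 + √1978703/(-503230) = -1160024*√2/3 + √1978703*(-1/503230) = -1160024*√2/3 - √1978703/503230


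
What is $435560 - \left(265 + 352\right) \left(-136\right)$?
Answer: $519472$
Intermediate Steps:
$435560 - \left(265 + 352\right) \left(-136\right) = 435560 - 617 \left(-136\right) = 435560 - -83912 = 435560 + 83912 = 519472$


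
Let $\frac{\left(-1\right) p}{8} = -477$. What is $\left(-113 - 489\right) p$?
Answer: $-2297232$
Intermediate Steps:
$p = 3816$ ($p = \left(-8\right) \left(-477\right) = 3816$)
$\left(-113 - 489\right) p = \left(-113 - 489\right) 3816 = \left(-602\right) 3816 = -2297232$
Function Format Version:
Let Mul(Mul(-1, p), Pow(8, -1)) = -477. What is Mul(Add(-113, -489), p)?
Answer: -2297232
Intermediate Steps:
p = 3816 (p = Mul(-8, -477) = 3816)
Mul(Add(-113, -489), p) = Mul(Add(-113, -489), 3816) = Mul(-602, 3816) = -2297232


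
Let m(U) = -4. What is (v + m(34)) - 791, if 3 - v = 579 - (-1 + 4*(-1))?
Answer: -1376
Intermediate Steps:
v = -581 (v = 3 - (579 - (-1 + 4*(-1))) = 3 - (579 - (-1 - 4)) = 3 - (579 - 1*(-5)) = 3 - (579 + 5) = 3 - 1*584 = 3 - 584 = -581)
(v + m(34)) - 791 = (-581 - 4) - 791 = -585 - 791 = -1376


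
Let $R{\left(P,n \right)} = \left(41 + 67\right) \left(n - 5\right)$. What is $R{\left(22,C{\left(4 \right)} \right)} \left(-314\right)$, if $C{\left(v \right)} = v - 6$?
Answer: $237384$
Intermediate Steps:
$C{\left(v \right)} = -6 + v$
$R{\left(P,n \right)} = -540 + 108 n$ ($R{\left(P,n \right)} = 108 \left(-5 + n\right) = -540 + 108 n$)
$R{\left(22,C{\left(4 \right)} \right)} \left(-314\right) = \left(-540 + 108 \left(-6 + 4\right)\right) \left(-314\right) = \left(-540 + 108 \left(-2\right)\right) \left(-314\right) = \left(-540 - 216\right) \left(-314\right) = \left(-756\right) \left(-314\right) = 237384$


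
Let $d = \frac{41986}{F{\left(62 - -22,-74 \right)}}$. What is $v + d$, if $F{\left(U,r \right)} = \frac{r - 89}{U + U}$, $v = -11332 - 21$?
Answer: $- \frac{8904187}{163} \approx -54627.0$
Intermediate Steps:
$v = -11353$ ($v = -11332 - 21 = -11353$)
$F{\left(U,r \right)} = \frac{-89 + r}{2 U}$
$d = - \frac{7053648}{163}$ ($d = \frac{41986}{\frac{1}{2} \frac{1}{62 - -22} \left(-89 - 74\right)} = \frac{41986}{\frac{1}{2} \frac{1}{62 + 22} \left(-163\right)} = \frac{41986}{\frac{1}{2} \cdot \frac{1}{84} \left(-163\right)} = \frac{41986}{- \frac{163}{168}} = 41986 \left(- \frac{168}{163}\right) = - \frac{7053648}{163} \approx -43274.0$)
$v + d = -11353 - \frac{7053648}{163} = - \frac{8904187}{163}$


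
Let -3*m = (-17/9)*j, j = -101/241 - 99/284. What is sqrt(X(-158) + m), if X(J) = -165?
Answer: I*sqrt(15698208947583)/307998 ≈ 12.864*I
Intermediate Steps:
j = -52543/68444 (j = -101*1/241 - 99*1/284 = -101/241 - 99/284 = -52543/68444 ≈ -0.76768)
m = -893231/1847988 (m = -(-17/9)*(-52543)/(3*68444) = -(-17*1/9)*(-52543)/(3*68444) = -(-17)*(-52543)/(27*68444) = -1/3*893231/615996 = -893231/1847988 ≈ -0.48335)
sqrt(X(-158) + m) = sqrt(-165 - 893231/1847988) = sqrt(-305811251/1847988) = I*sqrt(15698208947583)/307998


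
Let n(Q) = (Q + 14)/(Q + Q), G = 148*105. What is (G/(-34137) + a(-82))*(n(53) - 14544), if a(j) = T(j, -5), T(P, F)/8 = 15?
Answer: -1048517199550/603087 ≈ -1.7386e+6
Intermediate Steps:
T(P, F) = 120 (T(P, F) = 8*15 = 120)
G = 15540
a(j) = 120
n(Q) = (14 + Q)/(2*Q) (n(Q) = (14 + Q)/((2*Q)) = (14 + Q)*(1/(2*Q)) = (14 + Q)/(2*Q))
(G/(-34137) + a(-82))*(n(53) - 14544) = (15540/(-34137) + 120)*((½)*(14 + 53)/53 - 14544) = (15540*(-1/34137) + 120)*((½)*(1/53)*67 - 14544) = (-5180/11379 + 120)*(67/106 - 14544) = (1360300/11379)*(-1541597/106) = -1048517199550/603087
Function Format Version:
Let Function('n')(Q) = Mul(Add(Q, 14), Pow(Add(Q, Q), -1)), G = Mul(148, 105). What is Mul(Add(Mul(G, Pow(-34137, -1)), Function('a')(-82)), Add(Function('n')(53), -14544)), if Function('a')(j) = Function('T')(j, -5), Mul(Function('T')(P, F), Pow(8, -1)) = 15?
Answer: Rational(-1048517199550, 603087) ≈ -1.7386e+6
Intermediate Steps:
Function('T')(P, F) = 120 (Function('T')(P, F) = Mul(8, 15) = 120)
G = 15540
Function('a')(j) = 120
Function('n')(Q) = Mul(Rational(1, 2), Pow(Q, -1), Add(14, Q)) (Function('n')(Q) = Mul(Add(14, Q), Pow(Mul(2, Q), -1)) = Mul(Add(14, Q), Mul(Rational(1, 2), Pow(Q, -1))) = Mul(Rational(1, 2), Pow(Q, -1), Add(14, Q)))
Mul(Add(Mul(G, Pow(-34137, -1)), Function('a')(-82)), Add(Function('n')(53), -14544)) = Mul(Add(Mul(15540, Pow(-34137, -1)), 120), Add(Mul(Rational(1, 2), Pow(53, -1), Add(14, 53)), -14544)) = Mul(Add(Mul(15540, Rational(-1, 34137)), 120), Add(Mul(Rational(1, 2), Rational(1, 53), 67), -14544)) = Mul(Add(Rational(-5180, 11379), 120), Add(Rational(67, 106), -14544)) = Mul(Rational(1360300, 11379), Rational(-1541597, 106)) = Rational(-1048517199550, 603087)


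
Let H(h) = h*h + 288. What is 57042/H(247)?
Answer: 57042/61297 ≈ 0.93058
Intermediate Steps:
H(h) = 288 + h**2 (H(h) = h**2 + 288 = 288 + h**2)
57042/H(247) = 57042/(288 + 247**2) = 57042/(288 + 61009) = 57042/61297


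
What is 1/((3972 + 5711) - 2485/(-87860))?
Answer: 17572/170150173 ≈ 0.00010327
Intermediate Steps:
1/((3972 + 5711) - 2485/(-87860)) = 1/(9683 - 2485*(-1/87860)) = 1/(9683 + 497/17572) = 1/(170150173/17572) = 17572/170150173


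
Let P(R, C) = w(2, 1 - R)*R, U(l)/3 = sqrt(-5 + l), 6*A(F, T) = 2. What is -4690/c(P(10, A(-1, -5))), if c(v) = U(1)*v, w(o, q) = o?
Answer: 469*I/12 ≈ 39.083*I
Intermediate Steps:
A(F, T) = 1/3 (A(F, T) = (1/6)*2 = 1/3)
U(l) = 3*sqrt(-5 + l)
P(R, C) = 2*R
c(v) = 6*I*v (c(v) = (3*sqrt(-5 + 1))*v = (3*sqrt(-4))*v = (3*(2*I))*v = (6*I)*v = 6*I*v)
-4690/c(P(10, A(-1, -5))) = -4690*(-I/120) = -(-469)*I/12 = 469*I/12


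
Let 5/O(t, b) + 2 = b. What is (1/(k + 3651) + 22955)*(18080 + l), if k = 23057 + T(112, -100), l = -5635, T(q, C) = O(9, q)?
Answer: 167856045059365/587577 ≈ 2.8568e+8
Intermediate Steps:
O(t, b) = 5/(-2 + b)
T(q, C) = 5/(-2 + q)
k = 507255/22 (k = 23057 + 5/(-2 + 112) = 23057 + 5/110 = 23057 + 5*(1/110) = 23057 + 1/22 = 507255/22 ≈ 23057.)
(1/(k + 3651) + 22955)*(18080 + l) = (1/(507255/22 + 3651) + 22955)*(18080 - 5635) = (1/(587577/22) + 22955)*12445 = (22/587577 + 22955)*12445 = (13487830057/587577)*12445 = 167856045059365/587577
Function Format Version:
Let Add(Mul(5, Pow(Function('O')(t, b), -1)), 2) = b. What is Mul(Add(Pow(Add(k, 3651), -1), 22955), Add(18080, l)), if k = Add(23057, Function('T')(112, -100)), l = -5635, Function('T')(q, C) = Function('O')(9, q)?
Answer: Rational(167856045059365, 587577) ≈ 2.8568e+8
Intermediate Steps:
Function('O')(t, b) = Mul(5, Pow(Add(-2, b), -1))
Function('T')(q, C) = Mul(5, Pow(Add(-2, q), -1))
k = Rational(507255, 22) (k = Add(23057, Mul(5, Pow(Add(-2, 112), -1))) = Add(23057, Mul(5, Pow(110, -1))) = Add(23057, Mul(5, Rational(1, 110))) = Add(23057, Rational(1, 22)) = Rational(507255, 22) ≈ 23057.)
Mul(Add(Pow(Add(k, 3651), -1), 22955), Add(18080, l)) = Mul(Add(Pow(Add(Rational(507255, 22), 3651), -1), 22955), Add(18080, -5635)) = Mul(Add(Pow(Rational(587577, 22), -1), 22955), 12445) = Mul(Add(Rational(22, 587577), 22955), 12445) = Mul(Rational(13487830057, 587577), 12445) = Rational(167856045059365, 587577)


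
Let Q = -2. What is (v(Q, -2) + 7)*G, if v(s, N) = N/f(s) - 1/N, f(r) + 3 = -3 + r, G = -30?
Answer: -465/2 ≈ -232.50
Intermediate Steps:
f(r) = -6 + r (f(r) = -3 + (-3 + r) = -6 + r)
v(s, N) = -1/N + N/(-6 + s) (v(s, N) = N/(-6 + s) - 1/N = -1/N + N/(-6 + s))
(v(Q, -2) + 7)*G = ((6 + (-2)² - 1*(-2))/((-2)*(-6 - 2)) + 7)*(-30) = (-½*(6 + 4 + 2)/(-8) + 7)*(-30) = (-½*(-⅛)*12 + 7)*(-30) = (¾ + 7)*(-30) = (31/4)*(-30) = -465/2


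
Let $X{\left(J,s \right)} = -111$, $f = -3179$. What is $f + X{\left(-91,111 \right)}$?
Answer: $-3290$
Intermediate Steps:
$f + X{\left(-91,111 \right)} = -3179 - 111 = -3290$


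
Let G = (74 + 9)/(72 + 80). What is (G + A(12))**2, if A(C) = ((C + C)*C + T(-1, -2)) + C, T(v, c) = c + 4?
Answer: 2114804169/23104 ≈ 91534.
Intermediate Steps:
G = 83/152 ≈ 0.54605
T(v, c) = 4 + c
A(C) = 2 + C + 2*C**2 (A(C) = ((C + C)*C + (4 - 2)) + C = ((2*C)*C + 2) + C = (2*C**2 + 2) + C = (2 + 2*C**2) + C = 2 + C + 2*C**2)
(G + A(12))**2 = (83/152 + (2 + 12 + 2*12**2))**2 = (83/152 + (2 + 12 + 2*144))**2 = (83/152 + (2 + 12 + 288))**2 = (83/152 + 302)**2 = (45987/152)**2 = 2114804169/23104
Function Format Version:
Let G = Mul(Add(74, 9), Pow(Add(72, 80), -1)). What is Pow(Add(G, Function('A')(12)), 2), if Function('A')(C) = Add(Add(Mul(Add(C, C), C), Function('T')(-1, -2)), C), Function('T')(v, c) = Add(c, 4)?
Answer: Rational(2114804169, 23104) ≈ 91534.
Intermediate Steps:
G = Rational(83, 152) (G = Mul(83, Pow(152, -1)) = Mul(83, Rational(1, 152)) = Rational(83, 152) ≈ 0.54605)
Function('T')(v, c) = Add(4, c)
Function('A')(C) = Add(2, C, Mul(2, Pow(C, 2))) (Function('A')(C) = Add(Add(Mul(Add(C, C), C), Add(4, -2)), C) = Add(Add(Mul(Mul(2, C), C), 2), C) = Add(Add(Mul(2, Pow(C, 2)), 2), C) = Add(Add(2, Mul(2, Pow(C, 2))), C) = Add(2, C, Mul(2, Pow(C, 2))))
Pow(Add(G, Function('A')(12)), 2) = Pow(Add(Rational(83, 152), Add(2, 12, Mul(2, Pow(12, 2)))), 2) = Pow(Add(Rational(83, 152), Add(2, 12, Mul(2, 144))), 2) = Pow(Add(Rational(83, 152), Add(2, 12, 288)), 2) = Pow(Add(Rational(83, 152), 302), 2) = Pow(Rational(45987, 152), 2) = Rational(2114804169, 23104)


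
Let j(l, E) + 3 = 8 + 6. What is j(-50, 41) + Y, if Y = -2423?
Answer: -2412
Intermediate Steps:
j(l, E) = 11 (j(l, E) = -3 + (8 + 6) = -3 + 14 = 11)
j(-50, 41) + Y = 11 - 2423 = -2412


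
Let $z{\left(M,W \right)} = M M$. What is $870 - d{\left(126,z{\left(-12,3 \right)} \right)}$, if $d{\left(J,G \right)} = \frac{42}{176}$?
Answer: $\frac{76539}{88} \approx 869.76$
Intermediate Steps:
$z{\left(M,W \right)} = M^{2}$
$d{\left(J,G \right)} = \frac{21}{88}$ ($d{\left(J,G \right)} = 42 \cdot \frac{1}{176} = \frac{21}{88}$)
$870 - d{\left(126,z{\left(-12,3 \right)} \right)} = 870 - \frac{21}{88} = \frac{76539}{88}$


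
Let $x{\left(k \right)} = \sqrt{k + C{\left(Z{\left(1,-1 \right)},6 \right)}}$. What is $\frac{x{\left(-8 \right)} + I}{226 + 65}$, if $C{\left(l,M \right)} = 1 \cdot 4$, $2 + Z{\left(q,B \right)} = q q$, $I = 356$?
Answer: $\frac{356}{291} + \frac{2 i}{291} \approx 1.2234 + 0.0068729 i$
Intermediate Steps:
$Z{\left(q,B \right)} = -2 + q^{2}$ ($Z{\left(q,B \right)} = -2 + q q = -2 + q^{2}$)
$C{\left(l,M \right)} = 4$
$x{\left(k \right)} = \sqrt{4 + k}$ ($x{\left(k \right)} = \sqrt{k + 4} = \sqrt{4 + k}$)
$\frac{x{\left(-8 \right)} + I}{226 + 65} = \frac{\sqrt{4 - 8} + 356}{226 + 65} = \frac{\sqrt{-4} + 356}{291} = \left(2 i + 356\right) \frac{1}{291} = \left(356 + 2 i\right) \frac{1}{291} = \frac{356}{291} + \frac{2 i}{291}$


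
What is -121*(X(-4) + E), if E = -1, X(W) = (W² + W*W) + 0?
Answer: -3751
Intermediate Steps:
X(W) = 2*W² (X(W) = (W² + W²) + 0 = 2*W² + 0 = 2*W²)
-121*(X(-4) + E) = -121*(2*(-4)² - 1) = -121*(2*16 - 1) = -121*(32 - 1) = -121*31 = -3751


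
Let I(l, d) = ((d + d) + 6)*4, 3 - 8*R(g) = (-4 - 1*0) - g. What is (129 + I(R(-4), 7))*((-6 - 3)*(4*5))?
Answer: -37620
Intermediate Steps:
R(g) = 7/8 + g/8 (R(g) = 3/8 - ((-4 - 1*0) - g)/8 = 3/8 - ((-4 + 0) - g)/8 = 3/8 - (-4 - g)/8 = 3/8 + (½ + g/8) = 7/8 + g/8)
I(l, d) = 24 + 8*d (I(l, d) = (2*d + 6)*4 = (6 + 2*d)*4 = 24 + 8*d)
(129 + I(R(-4), 7))*((-6 - 3)*(4*5)) = (129 + (24 + 8*7))*((-6 - 3)*(4*5)) = (129 + (24 + 56))*(-9*20) = (129 + 80)*(-180) = 209*(-180) = -37620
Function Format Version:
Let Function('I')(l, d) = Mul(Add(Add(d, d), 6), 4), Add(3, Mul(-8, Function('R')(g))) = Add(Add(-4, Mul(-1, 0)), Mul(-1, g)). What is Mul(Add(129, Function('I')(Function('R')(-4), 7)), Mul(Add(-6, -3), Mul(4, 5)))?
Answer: -37620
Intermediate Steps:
Function('R')(g) = Add(Rational(7, 8), Mul(Rational(1, 8), g)) (Function('R')(g) = Add(Rational(3, 8), Mul(Rational(-1, 8), Add(Add(-4, Mul(-1, 0)), Mul(-1, g)))) = Add(Rational(3, 8), Mul(Rational(-1, 8), Add(Add(-4, 0), Mul(-1, g)))) = Add(Rational(3, 8), Mul(Rational(-1, 8), Add(-4, Mul(-1, g)))) = Add(Rational(3, 8), Add(Rational(1, 2), Mul(Rational(1, 8), g))) = Add(Rational(7, 8), Mul(Rational(1, 8), g)))
Function('I')(l, d) = Add(24, Mul(8, d)) (Function('I')(l, d) = Mul(Add(Mul(2, d), 6), 4) = Mul(Add(6, Mul(2, d)), 4) = Add(24, Mul(8, d)))
Mul(Add(129, Function('I')(Function('R')(-4), 7)), Mul(Add(-6, -3), Mul(4, 5))) = Mul(Add(129, Add(24, Mul(8, 7))), Mul(Add(-6, -3), Mul(4, 5))) = Mul(Add(129, Add(24, 56)), Mul(-9, 20)) = Mul(Add(129, 80), -180) = Mul(209, -180) = -37620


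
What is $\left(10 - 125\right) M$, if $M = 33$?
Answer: $-3795$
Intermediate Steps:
$\left(10 - 125\right) M = \left(10 - 125\right) 33 = \left(-115\right) 33 = -3795$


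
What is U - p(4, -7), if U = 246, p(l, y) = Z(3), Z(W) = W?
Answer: 243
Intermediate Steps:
p(l, y) = 3
U - p(4, -7) = 246 - 1*3 = 246 - 3 = 243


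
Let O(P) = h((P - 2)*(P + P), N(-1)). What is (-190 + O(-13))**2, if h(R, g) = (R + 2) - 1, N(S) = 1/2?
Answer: 40401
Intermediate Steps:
N(S) = 1/2
h(R, g) = 1 + R (h(R, g) = (2 + R) - 1 = 1 + R)
O(P) = 1 + 2*P*(-2 + P) (O(P) = 1 + (P - 2)*(P + P) = 1 + (-2 + P)*(2*P) = 1 + 2*P*(-2 + P))
(-190 + O(-13))**2 = (-190 + (1 + 2*(-13)*(-2 - 13)))**2 = (-190 + (1 + 2*(-13)*(-15)))**2 = (-190 + (1 + 390))**2 = (-190 + 391)**2 = 201**2 = 40401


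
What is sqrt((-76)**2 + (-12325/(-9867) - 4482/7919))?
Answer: sqrt(35268702950631224217)/78136773 ≈ 76.005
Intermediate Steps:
sqrt((-76)**2 + (-12325/(-9867) - 4482/7919)) = sqrt(5776 + (-12325*(-1/9867) - 4482*1/7919)) = sqrt(5776 + (12325/9867 - 4482/7919)) = sqrt(5776 + 53377781/78136773) = sqrt(451371378629/78136773) = sqrt(35268702950631224217)/78136773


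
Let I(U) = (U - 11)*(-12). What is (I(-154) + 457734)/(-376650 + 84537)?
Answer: -153238/97371 ≈ -1.5738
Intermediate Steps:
I(U) = 132 - 12*U (I(U) = (-11 + U)*(-12) = 132 - 12*U)
(I(-154) + 457734)/(-376650 + 84537) = ((132 - 12*(-154)) + 457734)/(-376650 + 84537) = ((132 + 1848) + 457734)/(-292113) = (1980 + 457734)*(-1/292113) = 459714*(-1/292113) = -153238/97371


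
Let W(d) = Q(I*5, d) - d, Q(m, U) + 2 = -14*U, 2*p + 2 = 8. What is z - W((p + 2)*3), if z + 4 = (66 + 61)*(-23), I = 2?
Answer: -2698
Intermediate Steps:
z = -2925 (z = -4 + (66 + 61)*(-23) = -4 + 127*(-23) = -4 - 2921 = -2925)
p = 3 (p = -1 + (½)*8 = -1 + 4 = 3)
Q(m, U) = -2 - 14*U
W(d) = -2 - 15*d (W(d) = (-2 - 14*d) - d = -2 - 15*d)
z - W((p + 2)*3) = -2925 - (-2 - 15*(3 + 2)*3) = -2925 - (-2 - 75*3) = -2925 - (-2 - 15*15) = -2925 - (-2 - 225) = -2925 - 1*(-227) = -2925 + 227 = -2698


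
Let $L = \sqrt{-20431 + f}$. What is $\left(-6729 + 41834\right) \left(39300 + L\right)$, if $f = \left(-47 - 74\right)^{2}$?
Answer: $1379626500 + 35105 i \sqrt{5790} \approx 1.3796 \cdot 10^{9} + 2.6712 \cdot 10^{6} i$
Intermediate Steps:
$f = 14641$ ($f = \left(-121\right)^{2} = 14641$)
$L = i \sqrt{5790}$ ($L = \sqrt{-20431 + 14641} = \sqrt{-5790} = i \sqrt{5790} \approx 76.092 i$)
$\left(-6729 + 41834\right) \left(39300 + L\right) = \left(-6729 + 41834\right) \left(39300 + i \sqrt{5790}\right) = 35105 \left(39300 + i \sqrt{5790}\right) = 1379626500 + 35105 i \sqrt{5790}$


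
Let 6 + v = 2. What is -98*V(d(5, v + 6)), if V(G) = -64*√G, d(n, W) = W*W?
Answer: 12544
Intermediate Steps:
v = -4 (v = -6 + 2 = -4)
d(n, W) = W²
-98*V(d(5, v + 6)) = -(-6272)*√((-4 + 6)²) = -(-6272)*√(2²) = -(-6272)*√4 = -(-6272)*2 = -98*(-128) = 12544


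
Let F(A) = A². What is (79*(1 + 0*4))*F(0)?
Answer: 0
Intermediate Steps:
(79*(1 + 0*4))*F(0) = (79*(1 + 0*4))*0² = (79*(1 + 0))*0 = (79*1)*0 = 79*0 = 0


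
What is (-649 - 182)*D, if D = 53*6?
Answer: -264258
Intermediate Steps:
D = 318
(-649 - 182)*D = (-649 - 182)*318 = -831*318 = -264258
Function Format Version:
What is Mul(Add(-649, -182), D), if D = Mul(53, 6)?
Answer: -264258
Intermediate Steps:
D = 318
Mul(Add(-649, -182), D) = Mul(Add(-649, -182), 318) = Mul(-831, 318) = -264258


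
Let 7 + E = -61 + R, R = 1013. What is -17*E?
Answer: -16065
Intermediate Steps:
E = 945 (E = -7 + (-61 + 1013) = -7 + 952 = 945)
-17*E = -17*945 = -16065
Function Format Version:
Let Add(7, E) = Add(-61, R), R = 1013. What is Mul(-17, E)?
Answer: -16065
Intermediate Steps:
E = 945 (E = Add(-7, Add(-61, 1013)) = Add(-7, 952) = 945)
Mul(-17, E) = Mul(-17, 945) = -16065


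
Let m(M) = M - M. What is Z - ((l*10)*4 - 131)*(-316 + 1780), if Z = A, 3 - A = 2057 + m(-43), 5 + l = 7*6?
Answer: -1976990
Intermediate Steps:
l = 37 (l = -5 + 7*6 = -5 + 42 = 37)
m(M) = 0
A = -2054 (A = 3 - (2057 + 0) = 3 - 1*2057 = 3 - 2057 = -2054)
Z = -2054
Z - ((l*10)*4 - 131)*(-316 + 1780) = -2054 - ((37*10)*4 - 131)*(-316 + 1780) = -2054 - (370*4 - 131)*1464 = -2054 - (1480 - 131)*1464 = -2054 - 1349*1464 = -2054 - 1*1974936 = -2054 - 1974936 = -1976990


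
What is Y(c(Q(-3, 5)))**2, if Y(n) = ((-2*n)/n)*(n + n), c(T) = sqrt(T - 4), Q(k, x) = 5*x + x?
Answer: 416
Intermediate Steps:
Q(k, x) = 6*x
c(T) = sqrt(-4 + T)
Y(n) = -4*n
Y(c(Q(-3, 5)))**2 = (-4*sqrt(-4 + 6*5))**2 = (-4*sqrt(-4 + 30))**2 = (-4*sqrt(26))**2 = 416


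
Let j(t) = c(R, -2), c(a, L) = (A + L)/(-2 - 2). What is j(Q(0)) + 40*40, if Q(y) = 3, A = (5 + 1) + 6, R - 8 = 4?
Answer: 3195/2 ≈ 1597.5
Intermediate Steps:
R = 12 (R = 8 + 4 = 12)
A = 12 (A = 6 + 6 = 12)
c(a, L) = -3 - L/4 (c(a, L) = (12 + L)/(-2 - 2) = (12 + L)/(-4) = (12 + L)*(-¼) = -3 - L/4)
j(t) = -5/2 (j(t) = -3 - ¼*(-2) = -3 + ½ = -5/2)
j(Q(0)) + 40*40 = -5/2 + 40*40 = -5/2 + 1600 = 3195/2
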